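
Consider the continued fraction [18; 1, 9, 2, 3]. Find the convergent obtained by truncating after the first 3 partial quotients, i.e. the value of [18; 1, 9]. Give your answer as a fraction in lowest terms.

189/10

Build up convergents one term at a time:
a_0 = 18: 18/1
a_1 = 1: 19/1
a_2 = 9: 189/10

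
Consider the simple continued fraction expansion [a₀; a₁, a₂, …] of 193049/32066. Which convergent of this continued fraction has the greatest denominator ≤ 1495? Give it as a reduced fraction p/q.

a_0 = 6: 6/1  (≤ bound)
a_1 = 49: 295/49  (≤ bound)
a_2 = 9: 2661/442  (≤ bound)
a_3 = 2: 5617/933  (≤ bound)
a_4 = 6: 36363/6040  (> 1495, stop)

5617/933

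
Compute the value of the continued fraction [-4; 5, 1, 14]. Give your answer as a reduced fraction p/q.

-341/89

Collapse the nested fraction from the inside out:
Start with 14.
1 + 1/(14/1) = 1 + 1/14 = 15/14
5 + 1/(15/14) = 5 + 14/15 = 89/15
-4 + 1/(89/15) = -4 + 15/89 = -341/89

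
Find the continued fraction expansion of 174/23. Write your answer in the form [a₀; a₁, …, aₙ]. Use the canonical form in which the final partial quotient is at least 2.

[7; 1, 1, 3, 3]

174 ÷ 23 → quotient 7, remainder 13
23 ÷ 13 → quotient 1, remainder 10
13 ÷ 10 → quotient 1, remainder 3
10 ÷ 3 → quotient 3, remainder 1
3 ÷ 1 → quotient 3, remainder 0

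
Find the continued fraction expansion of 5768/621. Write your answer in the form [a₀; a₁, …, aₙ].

5768 = 9·621 + 179, so a_0 = 9
621 = 3·179 + 84, so a_1 = 3
179 = 2·84 + 11, so a_2 = 2
84 = 7·11 + 7, so a_3 = 7
11 = 1·7 + 4, so a_4 = 1
7 = 1·4 + 3, so a_5 = 1
4 = 1·3 + 1, so a_6 = 1
3 = 3·1 + 0, so a_7 = 3

[9; 3, 2, 7, 1, 1, 1, 3]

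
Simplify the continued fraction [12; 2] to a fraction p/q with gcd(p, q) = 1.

a_0 = 12: 12/1
a_1 = 2: 25/2

25/2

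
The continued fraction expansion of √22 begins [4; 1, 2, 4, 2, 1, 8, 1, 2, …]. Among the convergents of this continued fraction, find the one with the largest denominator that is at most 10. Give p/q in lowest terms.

14/3

List convergents until the denominator exceeds the bound:
a_0 = 4: 4/1  (≤ bound)
a_1 = 1: 5/1  (≤ bound)
a_2 = 2: 14/3  (≤ bound)
a_3 = 4: 61/13  (> 10, stop)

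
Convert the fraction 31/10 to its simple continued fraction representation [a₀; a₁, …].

[3; 10]

⌊31/10⌋ = 3, remainder 1
⌊10/1⌋ = 10, remainder 0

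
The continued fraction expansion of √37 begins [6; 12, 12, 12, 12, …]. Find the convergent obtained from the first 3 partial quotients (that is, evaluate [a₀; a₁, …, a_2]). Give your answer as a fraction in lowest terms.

Use the convergent recurrence hₖ = aₖ·hₖ₋₁ + hₖ₋₂ (and likewise for the denominators kₖ):
a_0 = 6: 6/1
a_1 = 12: 73/12
a_2 = 12: 882/145

882/145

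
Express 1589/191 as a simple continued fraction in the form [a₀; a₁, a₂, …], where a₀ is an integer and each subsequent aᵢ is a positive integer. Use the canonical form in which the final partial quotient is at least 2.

[8; 3, 7, 1, 1, 1, 2]

1589 ÷ 191 → quotient 8, remainder 61
191 ÷ 61 → quotient 3, remainder 8
61 ÷ 8 → quotient 7, remainder 5
8 ÷ 5 → quotient 1, remainder 3
5 ÷ 3 → quotient 1, remainder 2
3 ÷ 2 → quotient 1, remainder 1
2 ÷ 1 → quotient 2, remainder 0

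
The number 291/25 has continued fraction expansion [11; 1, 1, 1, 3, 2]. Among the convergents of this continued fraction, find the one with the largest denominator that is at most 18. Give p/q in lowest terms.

List convergents until the denominator exceeds the bound:
a_0 = 11: 11/1  (≤ bound)
a_1 = 1: 12/1  (≤ bound)
a_2 = 1: 23/2  (≤ bound)
a_3 = 1: 35/3  (≤ bound)
a_4 = 3: 128/11  (≤ bound)
a_5 = 2: 291/25  (> 18, stop)

128/11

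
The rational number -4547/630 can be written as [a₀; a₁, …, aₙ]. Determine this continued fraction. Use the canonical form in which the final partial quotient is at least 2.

-4547 ÷ 630 → quotient -8, remainder 493
630 ÷ 493 → quotient 1, remainder 137
493 ÷ 137 → quotient 3, remainder 82
137 ÷ 82 → quotient 1, remainder 55
82 ÷ 55 → quotient 1, remainder 27
55 ÷ 27 → quotient 2, remainder 1
27 ÷ 1 → quotient 27, remainder 0

[-8; 1, 3, 1, 1, 2, 27]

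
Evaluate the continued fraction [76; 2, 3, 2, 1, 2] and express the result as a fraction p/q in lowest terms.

Start with 2.
1 + 1/(2/1) = 1 + 1/2 = 3/2
2 + 1/(3/2) = 2 + 2/3 = 8/3
3 + 1/(8/3) = 3 + 3/8 = 27/8
2 + 1/(27/8) = 2 + 8/27 = 62/27
76 + 1/(62/27) = 76 + 27/62 = 4739/62

4739/62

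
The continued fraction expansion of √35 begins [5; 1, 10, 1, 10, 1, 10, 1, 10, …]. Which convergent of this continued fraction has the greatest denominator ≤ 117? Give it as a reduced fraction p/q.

71/12

a_0 = 5: 5/1  (≤ bound)
a_1 = 1: 6/1  (≤ bound)
a_2 = 10: 65/11  (≤ bound)
a_3 = 1: 71/12  (≤ bound)
a_4 = 10: 775/131  (> 117, stop)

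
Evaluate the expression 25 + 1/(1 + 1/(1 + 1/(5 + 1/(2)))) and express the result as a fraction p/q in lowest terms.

Start with 2.
5 + 1/(2/1) = 5 + 1/2 = 11/2
1 + 1/(11/2) = 1 + 2/11 = 13/11
1 + 1/(13/11) = 1 + 11/13 = 24/13
25 + 1/(24/13) = 25 + 13/24 = 613/24

613/24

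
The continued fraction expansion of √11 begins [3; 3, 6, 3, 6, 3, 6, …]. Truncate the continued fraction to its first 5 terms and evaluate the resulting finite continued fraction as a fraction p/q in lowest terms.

a_0 = 3: 3/1
a_1 = 3: 10/3
a_2 = 6: 63/19
a_3 = 3: 199/60
a_4 = 6: 1257/379

1257/379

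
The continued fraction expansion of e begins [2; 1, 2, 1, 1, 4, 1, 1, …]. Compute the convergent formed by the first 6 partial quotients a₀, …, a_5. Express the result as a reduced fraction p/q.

a_0 = 2: 2/1
a_1 = 1: 3/1
a_2 = 2: 8/3
a_3 = 1: 11/4
a_4 = 1: 19/7
a_5 = 4: 87/32

87/32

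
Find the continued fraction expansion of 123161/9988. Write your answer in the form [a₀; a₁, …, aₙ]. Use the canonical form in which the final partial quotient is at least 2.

[12; 3, 45, 3, 1, 1, 1, 6]

123161 ÷ 9988 → quotient 12, remainder 3305
9988 ÷ 3305 → quotient 3, remainder 73
3305 ÷ 73 → quotient 45, remainder 20
73 ÷ 20 → quotient 3, remainder 13
20 ÷ 13 → quotient 1, remainder 7
13 ÷ 7 → quotient 1, remainder 6
7 ÷ 6 → quotient 1, remainder 1
6 ÷ 1 → quotient 6, remainder 0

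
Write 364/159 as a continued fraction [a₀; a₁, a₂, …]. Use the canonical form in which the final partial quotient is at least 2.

⌊364/159⌋ = 2, remainder 46
⌊159/46⌋ = 3, remainder 21
⌊46/21⌋ = 2, remainder 4
⌊21/4⌋ = 5, remainder 1
⌊4/1⌋ = 4, remainder 0

[2; 3, 2, 5, 4]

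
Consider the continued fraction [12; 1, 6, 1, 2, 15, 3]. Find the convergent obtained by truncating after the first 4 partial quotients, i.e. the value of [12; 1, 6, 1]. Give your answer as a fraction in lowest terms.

103/8

Compute successive convergents:
a_0 = 12: 12/1
a_1 = 1: 13/1
a_2 = 6: 90/7
a_3 = 1: 103/8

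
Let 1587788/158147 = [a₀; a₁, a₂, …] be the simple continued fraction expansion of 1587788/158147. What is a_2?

32

1587788 ÷ 158147 → quotient 10, remainder 6318
158147 ÷ 6318 → quotient 25, remainder 197
6318 ÷ 197 → quotient 32, remainder 14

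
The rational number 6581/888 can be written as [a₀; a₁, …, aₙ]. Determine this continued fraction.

6581 ÷ 888 → quotient 7, remainder 365
888 ÷ 365 → quotient 2, remainder 158
365 ÷ 158 → quotient 2, remainder 49
158 ÷ 49 → quotient 3, remainder 11
49 ÷ 11 → quotient 4, remainder 5
11 ÷ 5 → quotient 2, remainder 1
5 ÷ 1 → quotient 5, remainder 0

[7; 2, 2, 3, 4, 2, 5]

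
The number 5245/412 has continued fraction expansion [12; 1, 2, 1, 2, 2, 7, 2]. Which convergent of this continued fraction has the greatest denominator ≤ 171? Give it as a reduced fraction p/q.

a_0 = 12: 12/1  (≤ bound)
a_1 = 1: 13/1  (≤ bound)
a_2 = 2: 38/3  (≤ bound)
a_3 = 1: 51/4  (≤ bound)
a_4 = 2: 140/11  (≤ bound)
a_5 = 2: 331/26  (≤ bound)
a_6 = 7: 2457/193  (> 171, stop)

331/26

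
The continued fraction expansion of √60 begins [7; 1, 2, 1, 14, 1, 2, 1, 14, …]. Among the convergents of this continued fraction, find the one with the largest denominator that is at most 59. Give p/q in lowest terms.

a_0 = 7: 7/1  (≤ bound)
a_1 = 1: 8/1  (≤ bound)
a_2 = 2: 23/3  (≤ bound)
a_3 = 1: 31/4  (≤ bound)
a_4 = 14: 457/59  (≤ bound)
a_5 = 1: 488/63  (> 59, stop)

457/59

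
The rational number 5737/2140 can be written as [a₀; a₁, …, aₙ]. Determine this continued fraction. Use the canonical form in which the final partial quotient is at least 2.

[2; 1, 2, 7, 1, 1, 45]

Run the Euclidean algorithm, recording each quotient:
5737 ÷ 2140 → quotient 2, remainder 1457
2140 ÷ 1457 → quotient 1, remainder 683
1457 ÷ 683 → quotient 2, remainder 91
683 ÷ 91 → quotient 7, remainder 46
91 ÷ 46 → quotient 1, remainder 45
46 ÷ 45 → quotient 1, remainder 1
45 ÷ 1 → quotient 45, remainder 0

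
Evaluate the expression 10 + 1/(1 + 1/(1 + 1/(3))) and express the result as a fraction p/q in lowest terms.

74/7

Compute successive convergents:
a_0 = 10: 10/1
a_1 = 1: 11/1
a_2 = 1: 21/2
a_3 = 3: 74/7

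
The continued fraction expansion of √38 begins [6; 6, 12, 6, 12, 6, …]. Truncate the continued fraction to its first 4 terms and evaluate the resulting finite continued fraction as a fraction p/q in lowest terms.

Start with 6.
12 + 1/(6/1) = 12 + 1/6 = 73/6
6 + 1/(73/6) = 6 + 6/73 = 444/73
6 + 1/(444/73) = 6 + 73/444 = 2737/444

2737/444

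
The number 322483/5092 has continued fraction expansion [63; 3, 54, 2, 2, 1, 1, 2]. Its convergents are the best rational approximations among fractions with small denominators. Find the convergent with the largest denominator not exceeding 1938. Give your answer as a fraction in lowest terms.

72831/1150

a_0 = 63: 63/1  (≤ bound)
a_1 = 3: 190/3  (≤ bound)
a_2 = 54: 10323/163  (≤ bound)
a_3 = 2: 20836/329  (≤ bound)
a_4 = 2: 51995/821  (≤ bound)
a_5 = 1: 72831/1150  (≤ bound)
a_6 = 1: 124826/1971  (> 1938, stop)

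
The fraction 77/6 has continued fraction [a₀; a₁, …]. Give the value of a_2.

77 = 12·6 + 5, so a_0 = 12
6 = 1·5 + 1, so a_1 = 1
5 = 5·1 + 0, so a_2 = 5

5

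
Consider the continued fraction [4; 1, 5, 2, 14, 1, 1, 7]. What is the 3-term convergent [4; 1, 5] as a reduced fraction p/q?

a_0 = 4: 4/1
a_1 = 1: 5/1
a_2 = 5: 29/6

29/6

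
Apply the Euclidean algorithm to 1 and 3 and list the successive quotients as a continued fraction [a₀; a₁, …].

1 = 0·3 + 1, so a_0 = 0
3 = 3·1 + 0, so a_1 = 3

[0; 3]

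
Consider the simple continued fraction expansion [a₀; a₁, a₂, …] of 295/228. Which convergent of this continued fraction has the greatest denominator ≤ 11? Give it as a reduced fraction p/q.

9/7

a_0 = 1: 1/1  (≤ bound)
a_1 = 3: 4/3  (≤ bound)
a_2 = 2: 9/7  (≤ bound)
a_3 = 2: 22/17  (> 11, stop)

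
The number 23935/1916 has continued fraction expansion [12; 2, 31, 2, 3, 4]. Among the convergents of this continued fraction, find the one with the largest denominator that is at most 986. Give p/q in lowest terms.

List convergents until the denominator exceeds the bound:
a_0 = 12: 12/1  (≤ bound)
a_1 = 2: 25/2  (≤ bound)
a_2 = 31: 787/63  (≤ bound)
a_3 = 2: 1599/128  (≤ bound)
a_4 = 3: 5584/447  (≤ bound)
a_5 = 4: 23935/1916  (> 986, stop)

5584/447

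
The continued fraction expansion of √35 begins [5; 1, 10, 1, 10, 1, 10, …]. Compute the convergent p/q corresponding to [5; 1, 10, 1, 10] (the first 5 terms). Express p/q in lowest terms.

a_0 = 5: 5/1
a_1 = 1: 6/1
a_2 = 10: 65/11
a_3 = 1: 71/12
a_4 = 10: 775/131

775/131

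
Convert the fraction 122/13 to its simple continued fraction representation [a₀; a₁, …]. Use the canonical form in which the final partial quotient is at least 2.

122 = 9·13 + 5, so a_0 = 9
13 = 2·5 + 3, so a_1 = 2
5 = 1·3 + 2, so a_2 = 1
3 = 1·2 + 1, so a_3 = 1
2 = 2·1 + 0, so a_4 = 2

[9; 2, 1, 1, 2]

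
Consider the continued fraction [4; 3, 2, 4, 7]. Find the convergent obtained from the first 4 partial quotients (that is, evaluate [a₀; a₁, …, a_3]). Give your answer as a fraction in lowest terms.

133/31

Start with 4.
2 + 1/(4/1) = 2 + 1/4 = 9/4
3 + 1/(9/4) = 3 + 4/9 = 31/9
4 + 1/(31/9) = 4 + 9/31 = 133/31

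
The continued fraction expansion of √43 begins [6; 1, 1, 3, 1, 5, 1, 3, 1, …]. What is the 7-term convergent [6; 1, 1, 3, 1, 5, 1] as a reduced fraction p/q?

400/61

a_0 = 6: 6/1
a_1 = 1: 7/1
a_2 = 1: 13/2
a_3 = 3: 46/7
a_4 = 1: 59/9
a_5 = 5: 341/52
a_6 = 1: 400/61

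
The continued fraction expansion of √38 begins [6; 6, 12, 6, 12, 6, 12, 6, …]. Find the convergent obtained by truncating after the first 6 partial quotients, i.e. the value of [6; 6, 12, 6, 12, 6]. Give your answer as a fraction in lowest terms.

a_0 = 6: 6/1
a_1 = 6: 37/6
a_2 = 12: 450/73
a_3 = 6: 2737/444
a_4 = 12: 33294/5401
a_5 = 6: 202501/32850

202501/32850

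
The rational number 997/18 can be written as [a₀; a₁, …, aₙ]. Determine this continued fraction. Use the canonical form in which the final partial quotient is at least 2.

Run the Euclidean algorithm, recording each quotient:
⌊997/18⌋ = 55, remainder 7
⌊18/7⌋ = 2, remainder 4
⌊7/4⌋ = 1, remainder 3
⌊4/3⌋ = 1, remainder 1
⌊3/1⌋ = 3, remainder 0

[55; 2, 1, 1, 3]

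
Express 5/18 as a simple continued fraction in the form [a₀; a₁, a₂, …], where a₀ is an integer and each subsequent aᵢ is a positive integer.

[0; 3, 1, 1, 2]

5 = 0·18 + 5, so a_0 = 0
18 = 3·5 + 3, so a_1 = 3
5 = 1·3 + 2, so a_2 = 1
3 = 1·2 + 1, so a_3 = 1
2 = 2·1 + 0, so a_4 = 2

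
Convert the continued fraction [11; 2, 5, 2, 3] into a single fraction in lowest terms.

Start with 3.
2 + 1/(3/1) = 2 + 1/3 = 7/3
5 + 1/(7/3) = 5 + 3/7 = 38/7
2 + 1/(38/7) = 2 + 7/38 = 83/38
11 + 1/(83/38) = 11 + 38/83 = 951/83

951/83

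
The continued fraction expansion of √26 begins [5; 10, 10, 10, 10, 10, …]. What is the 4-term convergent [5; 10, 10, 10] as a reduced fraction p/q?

a_0 = 5: 5/1
a_1 = 10: 51/10
a_2 = 10: 515/101
a_3 = 10: 5201/1020

5201/1020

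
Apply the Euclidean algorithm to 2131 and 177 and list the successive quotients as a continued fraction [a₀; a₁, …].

Apply division with remainder until the remainder is 0:
2131 ÷ 177 → quotient 12, remainder 7
177 ÷ 7 → quotient 25, remainder 2
7 ÷ 2 → quotient 3, remainder 1
2 ÷ 1 → quotient 2, remainder 0

[12; 25, 3, 2]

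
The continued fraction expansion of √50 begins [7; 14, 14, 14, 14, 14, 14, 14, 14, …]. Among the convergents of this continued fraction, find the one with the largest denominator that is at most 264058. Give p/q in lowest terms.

a_0 = 7: 7/1  (≤ bound)
a_1 = 14: 99/14  (≤ bound)
a_2 = 14: 1393/197  (≤ bound)
a_3 = 14: 19601/2772  (≤ bound)
a_4 = 14: 275807/39005  (≤ bound)
a_5 = 14: 3880899/548842  (> 264058, stop)

275807/39005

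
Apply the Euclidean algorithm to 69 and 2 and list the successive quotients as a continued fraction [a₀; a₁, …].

[34; 2]

⌊69/2⌋ = 34, remainder 1
⌊2/1⌋ = 2, remainder 0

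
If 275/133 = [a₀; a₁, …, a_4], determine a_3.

Run the Euclidean algorithm, recording each quotient:
275 ÷ 133 → quotient 2, remainder 9
133 ÷ 9 → quotient 14, remainder 7
9 ÷ 7 → quotient 1, remainder 2
7 ÷ 2 → quotient 3, remainder 1

3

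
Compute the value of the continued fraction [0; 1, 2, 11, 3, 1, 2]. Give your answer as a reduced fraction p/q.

259/383

a_0 = 0: 0/1
a_1 = 1: 1/1
a_2 = 2: 2/3
a_3 = 11: 23/34
a_4 = 3: 71/105
a_5 = 1: 94/139
a_6 = 2: 259/383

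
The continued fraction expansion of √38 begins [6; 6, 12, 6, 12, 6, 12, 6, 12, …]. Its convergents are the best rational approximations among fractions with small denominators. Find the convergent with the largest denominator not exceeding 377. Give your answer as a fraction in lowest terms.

a_0 = 6: 6/1  (≤ bound)
a_1 = 6: 37/6  (≤ bound)
a_2 = 12: 450/73  (≤ bound)
a_3 = 6: 2737/444  (> 377, stop)

450/73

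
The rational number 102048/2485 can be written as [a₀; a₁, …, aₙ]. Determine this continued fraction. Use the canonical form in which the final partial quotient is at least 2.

102048 ÷ 2485 → quotient 41, remainder 163
2485 ÷ 163 → quotient 15, remainder 40
163 ÷ 40 → quotient 4, remainder 3
40 ÷ 3 → quotient 13, remainder 1
3 ÷ 1 → quotient 3, remainder 0

[41; 15, 4, 13, 3]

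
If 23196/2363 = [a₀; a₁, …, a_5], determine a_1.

1

23196 ÷ 2363 → quotient 9, remainder 1929
2363 ÷ 1929 → quotient 1, remainder 434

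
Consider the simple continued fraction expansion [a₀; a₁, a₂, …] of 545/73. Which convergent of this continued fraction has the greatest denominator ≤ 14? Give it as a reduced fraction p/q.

97/13

a_0 = 7: 7/1  (≤ bound)
a_1 = 2: 15/2  (≤ bound)
a_2 = 6: 97/13  (≤ bound)
a_3 = 1: 112/15  (> 14, stop)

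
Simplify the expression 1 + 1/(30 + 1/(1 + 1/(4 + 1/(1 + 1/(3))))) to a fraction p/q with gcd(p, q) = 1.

732/709

a_0 = 1: 1/1
a_1 = 30: 31/30
a_2 = 1: 32/31
a_3 = 4: 159/154
a_4 = 1: 191/185
a_5 = 3: 732/709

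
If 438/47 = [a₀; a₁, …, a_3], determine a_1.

⌊438/47⌋ = 9, remainder 15
⌊47/15⌋ = 3, remainder 2

3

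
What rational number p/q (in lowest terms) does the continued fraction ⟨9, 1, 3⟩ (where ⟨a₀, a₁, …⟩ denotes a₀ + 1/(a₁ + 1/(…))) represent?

Start with 3.
1 + 1/(3/1) = 1 + 1/3 = 4/3
9 + 1/(4/3) = 9 + 3/4 = 39/4

39/4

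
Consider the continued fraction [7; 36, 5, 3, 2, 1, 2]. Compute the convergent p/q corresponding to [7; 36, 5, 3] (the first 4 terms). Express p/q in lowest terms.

4069/579

a_0 = 7: 7/1
a_1 = 36: 253/36
a_2 = 5: 1272/181
a_3 = 3: 4069/579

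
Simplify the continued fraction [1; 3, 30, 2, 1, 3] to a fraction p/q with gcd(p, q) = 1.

Compute successive convergents:
a_0 = 1: 1/1
a_1 = 3: 4/3
a_2 = 30: 121/91
a_3 = 2: 246/185
a_4 = 1: 367/276
a_5 = 3: 1347/1013

1347/1013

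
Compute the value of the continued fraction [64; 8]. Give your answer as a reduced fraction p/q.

513/8

a_0 = 64: 64/1
a_1 = 8: 513/8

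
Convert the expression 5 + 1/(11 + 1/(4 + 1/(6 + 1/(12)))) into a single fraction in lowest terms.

Starting at the tail and folding back:
Start with 12.
6 + 1/(12/1) = 6 + 1/12 = 73/12
4 + 1/(73/12) = 4 + 12/73 = 304/73
11 + 1/(304/73) = 11 + 73/304 = 3417/304
5 + 1/(3417/304) = 5 + 304/3417 = 17389/3417

17389/3417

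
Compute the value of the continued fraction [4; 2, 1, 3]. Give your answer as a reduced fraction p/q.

a_0 = 4: 4/1
a_1 = 2: 9/2
a_2 = 1: 13/3
a_3 = 3: 48/11

48/11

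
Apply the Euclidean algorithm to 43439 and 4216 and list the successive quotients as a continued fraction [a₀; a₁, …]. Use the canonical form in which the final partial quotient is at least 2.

Repeatedly divide and take the remainder:
43439 ÷ 4216 → quotient 10, remainder 1279
4216 ÷ 1279 → quotient 3, remainder 379
1279 ÷ 379 → quotient 3, remainder 142
379 ÷ 142 → quotient 2, remainder 95
142 ÷ 95 → quotient 1, remainder 47
95 ÷ 47 → quotient 2, remainder 1
47 ÷ 1 → quotient 47, remainder 0

[10; 3, 3, 2, 1, 2, 47]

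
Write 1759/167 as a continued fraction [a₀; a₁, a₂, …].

[10; 1, 1, 7, 11]

Repeatedly divide and take the remainder:
1759 = 10·167 + 89, so a_0 = 10
167 = 1·89 + 78, so a_1 = 1
89 = 1·78 + 11, so a_2 = 1
78 = 7·11 + 1, so a_3 = 7
11 = 11·1 + 0, so a_4 = 11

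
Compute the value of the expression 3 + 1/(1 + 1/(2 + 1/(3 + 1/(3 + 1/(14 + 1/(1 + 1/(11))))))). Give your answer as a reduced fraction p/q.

22282/6027

Use the convergent recurrence hₖ = aₖ·hₖ₋₁ + hₖ₋₂ (and likewise for the denominators kₖ):
a_0 = 3: 3/1
a_1 = 1: 4/1
a_2 = 2: 11/3
a_3 = 3: 37/10
a_4 = 3: 122/33
a_5 = 14: 1745/472
a_6 = 1: 1867/505
a_7 = 11: 22282/6027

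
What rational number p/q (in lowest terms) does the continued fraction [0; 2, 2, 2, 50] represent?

252/605

Starting at the tail and folding back:
Start with 50.
2 + 1/(50/1) = 2 + 1/50 = 101/50
2 + 1/(101/50) = 2 + 50/101 = 252/101
2 + 1/(252/101) = 2 + 101/252 = 605/252
0 + 1/(605/252) = 0 + 252/605 = 252/605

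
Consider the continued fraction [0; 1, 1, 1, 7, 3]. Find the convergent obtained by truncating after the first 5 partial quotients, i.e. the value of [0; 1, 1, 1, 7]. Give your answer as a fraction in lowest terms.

15/23

a_0 = 0: 0/1
a_1 = 1: 1/1
a_2 = 1: 1/2
a_3 = 1: 2/3
a_4 = 7: 15/23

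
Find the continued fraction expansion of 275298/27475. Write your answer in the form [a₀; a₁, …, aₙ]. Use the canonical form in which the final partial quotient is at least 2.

Repeatedly divide and take the remainder:
⌊275298/27475⌋ = 10, remainder 548
⌊27475/548⌋ = 50, remainder 75
⌊548/75⌋ = 7, remainder 23
⌊75/23⌋ = 3, remainder 6
⌊23/6⌋ = 3, remainder 5
⌊6/5⌋ = 1, remainder 1
⌊5/1⌋ = 5, remainder 0

[10; 50, 7, 3, 3, 1, 5]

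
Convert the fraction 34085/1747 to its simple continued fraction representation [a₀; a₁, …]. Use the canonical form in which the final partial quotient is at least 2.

[19; 1, 1, 23, 9, 4]

Repeatedly divide and take the remainder:
34085 ÷ 1747 → quotient 19, remainder 892
1747 ÷ 892 → quotient 1, remainder 855
892 ÷ 855 → quotient 1, remainder 37
855 ÷ 37 → quotient 23, remainder 4
37 ÷ 4 → quotient 9, remainder 1
4 ÷ 1 → quotient 4, remainder 0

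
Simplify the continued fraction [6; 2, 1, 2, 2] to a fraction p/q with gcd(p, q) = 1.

Compute successive convergents:
a_0 = 6: 6/1
a_1 = 2: 13/2
a_2 = 1: 19/3
a_3 = 2: 51/8
a_4 = 2: 121/19

121/19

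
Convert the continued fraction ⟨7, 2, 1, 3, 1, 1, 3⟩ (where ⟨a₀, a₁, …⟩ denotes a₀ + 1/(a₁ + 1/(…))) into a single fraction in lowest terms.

Build up convergents one term at a time:
a_0 = 7: 7/1
a_1 = 2: 15/2
a_2 = 1: 22/3
a_3 = 3: 81/11
a_4 = 1: 103/14
a_5 = 1: 184/25
a_6 = 3: 655/89

655/89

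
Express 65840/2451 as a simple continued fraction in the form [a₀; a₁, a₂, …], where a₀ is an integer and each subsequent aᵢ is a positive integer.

[26; 1, 6, 3, 1, 1, 1, 30]

Repeatedly divide and take the remainder:
⌊65840/2451⌋ = 26, remainder 2114
⌊2451/2114⌋ = 1, remainder 337
⌊2114/337⌋ = 6, remainder 92
⌊337/92⌋ = 3, remainder 61
⌊92/61⌋ = 1, remainder 31
⌊61/31⌋ = 1, remainder 30
⌊31/30⌋ = 1, remainder 1
⌊30/1⌋ = 30, remainder 0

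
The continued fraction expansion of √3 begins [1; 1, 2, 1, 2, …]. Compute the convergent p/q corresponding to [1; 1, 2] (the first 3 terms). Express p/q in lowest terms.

Collapse the nested fraction from the inside out:
Start with 2.
1 + 1/(2/1) = 1 + 1/2 = 3/2
1 + 1/(3/2) = 1 + 2/3 = 5/3

5/3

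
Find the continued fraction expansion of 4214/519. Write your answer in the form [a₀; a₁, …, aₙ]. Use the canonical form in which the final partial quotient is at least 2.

[8; 8, 2, 1, 2, 3, 2]

4214 = 8·519 + 62, so a_0 = 8
519 = 8·62 + 23, so a_1 = 8
62 = 2·23 + 16, so a_2 = 2
23 = 1·16 + 7, so a_3 = 1
16 = 2·7 + 2, so a_4 = 2
7 = 3·2 + 1, so a_5 = 3
2 = 2·1 + 0, so a_6 = 2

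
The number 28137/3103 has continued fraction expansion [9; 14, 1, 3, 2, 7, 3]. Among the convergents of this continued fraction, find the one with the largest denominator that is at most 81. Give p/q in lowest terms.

535/59

a_0 = 9: 9/1  (≤ bound)
a_1 = 14: 127/14  (≤ bound)
a_2 = 1: 136/15  (≤ bound)
a_3 = 3: 535/59  (≤ bound)
a_4 = 2: 1206/133  (> 81, stop)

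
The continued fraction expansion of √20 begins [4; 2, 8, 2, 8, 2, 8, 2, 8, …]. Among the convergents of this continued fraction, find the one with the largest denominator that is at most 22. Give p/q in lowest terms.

a_0 = 4: 4/1  (≤ bound)
a_1 = 2: 9/2  (≤ bound)
a_2 = 8: 76/17  (≤ bound)
a_3 = 2: 161/36  (> 22, stop)

76/17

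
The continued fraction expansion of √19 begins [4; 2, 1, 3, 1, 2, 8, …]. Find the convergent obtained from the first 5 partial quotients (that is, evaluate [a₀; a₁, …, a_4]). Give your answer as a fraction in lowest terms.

Use the convergent recurrence hₖ = aₖ·hₖ₋₁ + hₖ₋₂ (and likewise for the denominators kₖ):
a_0 = 4: 4/1
a_1 = 2: 9/2
a_2 = 1: 13/3
a_3 = 3: 48/11
a_4 = 1: 61/14

61/14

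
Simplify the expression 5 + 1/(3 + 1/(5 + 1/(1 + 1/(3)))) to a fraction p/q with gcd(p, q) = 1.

Start with 3.
1 + 1/(3/1) = 1 + 1/3 = 4/3
5 + 1/(4/3) = 5 + 3/4 = 23/4
3 + 1/(23/4) = 3 + 4/23 = 73/23
5 + 1/(73/23) = 5 + 23/73 = 388/73

388/73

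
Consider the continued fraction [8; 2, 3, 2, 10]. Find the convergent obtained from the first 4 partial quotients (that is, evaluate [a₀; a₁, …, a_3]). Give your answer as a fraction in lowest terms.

Compute successive convergents:
a_0 = 8: 8/1
a_1 = 2: 17/2
a_2 = 3: 59/7
a_3 = 2: 135/16

135/16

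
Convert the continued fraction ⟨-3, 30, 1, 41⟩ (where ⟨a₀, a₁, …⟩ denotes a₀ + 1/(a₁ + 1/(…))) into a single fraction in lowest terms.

Start with 41.
1 + 1/(41/1) = 1 + 1/41 = 42/41
30 + 1/(42/41) = 30 + 41/42 = 1301/42
-3 + 1/(1301/42) = -3 + 42/1301 = -3861/1301

-3861/1301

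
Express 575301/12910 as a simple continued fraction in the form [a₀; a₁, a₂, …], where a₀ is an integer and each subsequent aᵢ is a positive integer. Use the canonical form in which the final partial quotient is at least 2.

[44; 1, 1, 3, 1, 1, 57, 14]

Run the Euclidean algorithm, recording each quotient:
575301 = 44·12910 + 7261, so a_0 = 44
12910 = 1·7261 + 5649, so a_1 = 1
7261 = 1·5649 + 1612, so a_2 = 1
5649 = 3·1612 + 813, so a_3 = 3
1612 = 1·813 + 799, so a_4 = 1
813 = 1·799 + 14, so a_5 = 1
799 = 57·14 + 1, so a_6 = 57
14 = 14·1 + 0, so a_7 = 14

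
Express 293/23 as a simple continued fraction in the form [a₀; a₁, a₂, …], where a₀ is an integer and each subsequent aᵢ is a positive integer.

⌊293/23⌋ = 12, remainder 17
⌊23/17⌋ = 1, remainder 6
⌊17/6⌋ = 2, remainder 5
⌊6/5⌋ = 1, remainder 1
⌊5/1⌋ = 5, remainder 0

[12; 1, 2, 1, 5]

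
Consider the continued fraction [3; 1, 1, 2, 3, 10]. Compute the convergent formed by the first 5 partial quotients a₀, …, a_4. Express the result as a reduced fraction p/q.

Work from the innermost term outward:
Start with 3.
2 + 1/(3/1) = 2 + 1/3 = 7/3
1 + 1/(7/3) = 1 + 3/7 = 10/7
1 + 1/(10/7) = 1 + 7/10 = 17/10
3 + 1/(17/10) = 3 + 10/17 = 61/17

61/17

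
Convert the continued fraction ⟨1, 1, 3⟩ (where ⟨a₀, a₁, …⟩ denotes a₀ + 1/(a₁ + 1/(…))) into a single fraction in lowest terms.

7/4

Start with 3.
1 + 1/(3/1) = 1 + 1/3 = 4/3
1 + 1/(4/3) = 1 + 3/4 = 7/4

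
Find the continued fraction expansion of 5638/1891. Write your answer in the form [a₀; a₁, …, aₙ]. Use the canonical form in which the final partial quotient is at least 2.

[2; 1, 53, 35]

5638 = 2·1891 + 1856, so a_0 = 2
1891 = 1·1856 + 35, so a_1 = 1
1856 = 53·35 + 1, so a_2 = 53
35 = 35·1 + 0, so a_3 = 35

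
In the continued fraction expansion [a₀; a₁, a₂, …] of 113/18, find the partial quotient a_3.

1

⌊113/18⌋ = 6, remainder 5
⌊18/5⌋ = 3, remainder 3
⌊5/3⌋ = 1, remainder 2
⌊3/2⌋ = 1, remainder 1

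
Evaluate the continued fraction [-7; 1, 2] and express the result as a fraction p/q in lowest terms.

-19/3

Start with 2.
1 + 1/(2/1) = 1 + 1/2 = 3/2
-7 + 1/(3/2) = -7 + 2/3 = -19/3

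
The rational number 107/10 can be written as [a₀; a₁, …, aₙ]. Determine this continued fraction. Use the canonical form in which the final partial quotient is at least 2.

107 = 10·10 + 7, so a_0 = 10
10 = 1·7 + 3, so a_1 = 1
7 = 2·3 + 1, so a_2 = 2
3 = 3·1 + 0, so a_3 = 3

[10; 1, 2, 3]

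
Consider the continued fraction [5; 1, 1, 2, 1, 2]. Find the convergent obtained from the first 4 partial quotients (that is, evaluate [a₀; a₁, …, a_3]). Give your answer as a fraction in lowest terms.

Use the convergent recurrence hₖ = aₖ·hₖ₋₁ + hₖ₋₂ (and likewise for the denominators kₖ):
a_0 = 5: 5/1
a_1 = 1: 6/1
a_2 = 1: 11/2
a_3 = 2: 28/5

28/5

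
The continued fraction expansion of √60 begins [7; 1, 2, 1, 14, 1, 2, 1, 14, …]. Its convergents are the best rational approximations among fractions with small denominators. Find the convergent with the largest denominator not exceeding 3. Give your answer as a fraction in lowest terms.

23/3

a_0 = 7: 7/1  (≤ bound)
a_1 = 1: 8/1  (≤ bound)
a_2 = 2: 23/3  (≤ bound)
a_3 = 1: 31/4  (> 3, stop)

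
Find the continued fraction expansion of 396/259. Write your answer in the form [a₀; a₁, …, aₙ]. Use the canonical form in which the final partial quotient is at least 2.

[1; 1, 1, 8, 7, 2]

396 = 1·259 + 137, so a_0 = 1
259 = 1·137 + 122, so a_1 = 1
137 = 1·122 + 15, so a_2 = 1
122 = 8·15 + 2, so a_3 = 8
15 = 7·2 + 1, so a_4 = 7
2 = 2·1 + 0, so a_5 = 2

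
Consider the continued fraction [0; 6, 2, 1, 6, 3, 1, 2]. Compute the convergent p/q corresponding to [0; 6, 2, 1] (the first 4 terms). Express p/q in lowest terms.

3/19

Work from the innermost term outward:
Start with 1.
2 + 1/(1/1) = 2 + 1/1 = 3/1
6 + 1/(3/1) = 6 + 1/3 = 19/3
0 + 1/(19/3) = 0 + 3/19 = 3/19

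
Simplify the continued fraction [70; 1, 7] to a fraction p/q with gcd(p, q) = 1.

567/8

Compute successive convergents:
a_0 = 70: 70/1
a_1 = 1: 71/1
a_2 = 7: 567/8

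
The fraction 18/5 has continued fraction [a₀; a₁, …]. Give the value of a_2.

⌊18/5⌋ = 3, remainder 3
⌊5/3⌋ = 1, remainder 2
⌊3/2⌋ = 1, remainder 1

1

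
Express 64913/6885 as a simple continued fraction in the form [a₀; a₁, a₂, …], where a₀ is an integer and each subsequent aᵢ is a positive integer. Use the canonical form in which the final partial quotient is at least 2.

Apply division with remainder until the remainder is 0:
64913 ÷ 6885 → quotient 9, remainder 2948
6885 ÷ 2948 → quotient 2, remainder 989
2948 ÷ 989 → quotient 2, remainder 970
989 ÷ 970 → quotient 1, remainder 19
970 ÷ 19 → quotient 51, remainder 1
19 ÷ 1 → quotient 19, remainder 0

[9; 2, 2, 1, 51, 19]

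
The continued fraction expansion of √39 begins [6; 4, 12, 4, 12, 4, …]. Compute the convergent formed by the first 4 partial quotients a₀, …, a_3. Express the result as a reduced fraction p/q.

1249/200

Collapse the nested fraction from the inside out:
Start with 4.
12 + 1/(4/1) = 12 + 1/4 = 49/4
4 + 1/(49/4) = 4 + 4/49 = 200/49
6 + 1/(200/49) = 6 + 49/200 = 1249/200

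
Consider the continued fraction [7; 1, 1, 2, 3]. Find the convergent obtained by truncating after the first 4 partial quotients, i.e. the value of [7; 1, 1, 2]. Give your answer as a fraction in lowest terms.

38/5

Use the convergent recurrence hₖ = aₖ·hₖ₋₁ + hₖ₋₂ (and likewise for the denominators kₖ):
a_0 = 7: 7/1
a_1 = 1: 8/1
a_2 = 1: 15/2
a_3 = 2: 38/5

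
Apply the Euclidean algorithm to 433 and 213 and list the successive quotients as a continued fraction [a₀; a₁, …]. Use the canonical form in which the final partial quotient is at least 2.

[2; 30, 2, 3]

⌊433/213⌋ = 2, remainder 7
⌊213/7⌋ = 30, remainder 3
⌊7/3⌋ = 2, remainder 1
⌊3/1⌋ = 3, remainder 0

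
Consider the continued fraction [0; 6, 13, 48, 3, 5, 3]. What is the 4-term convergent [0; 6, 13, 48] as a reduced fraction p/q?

625/3798

Use the convergent recurrence hₖ = aₖ·hₖ₋₁ + hₖ₋₂ (and likewise for the denominators kₖ):
a_0 = 0: 0/1
a_1 = 6: 1/6
a_2 = 13: 13/79
a_3 = 48: 625/3798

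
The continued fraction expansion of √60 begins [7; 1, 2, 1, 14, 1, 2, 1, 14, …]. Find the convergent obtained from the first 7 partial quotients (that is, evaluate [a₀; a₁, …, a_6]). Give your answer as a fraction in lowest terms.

1433/185

a_0 = 7: 7/1
a_1 = 1: 8/1
a_2 = 2: 23/3
a_3 = 1: 31/4
a_4 = 14: 457/59
a_5 = 1: 488/63
a_6 = 2: 1433/185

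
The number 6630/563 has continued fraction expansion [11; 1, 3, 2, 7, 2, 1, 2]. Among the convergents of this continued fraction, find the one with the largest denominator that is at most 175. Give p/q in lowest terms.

1684/143

a_0 = 11: 11/1  (≤ bound)
a_1 = 1: 12/1  (≤ bound)
a_2 = 3: 47/4  (≤ bound)
a_3 = 2: 106/9  (≤ bound)
a_4 = 7: 789/67  (≤ bound)
a_5 = 2: 1684/143  (≤ bound)
a_6 = 1: 2473/210  (> 175, stop)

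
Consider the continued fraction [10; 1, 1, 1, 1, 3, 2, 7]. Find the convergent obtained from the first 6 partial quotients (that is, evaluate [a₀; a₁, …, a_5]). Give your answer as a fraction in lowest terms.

191/18

Starting at the tail and folding back:
Start with 3.
1 + 1/(3/1) = 1 + 1/3 = 4/3
1 + 1/(4/3) = 1 + 3/4 = 7/4
1 + 1/(7/4) = 1 + 4/7 = 11/7
1 + 1/(11/7) = 1 + 7/11 = 18/11
10 + 1/(18/11) = 10 + 11/18 = 191/18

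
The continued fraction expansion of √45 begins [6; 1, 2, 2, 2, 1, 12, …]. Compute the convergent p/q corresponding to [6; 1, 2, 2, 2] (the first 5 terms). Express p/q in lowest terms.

114/17

Use the convergent recurrence hₖ = aₖ·hₖ₋₁ + hₖ₋₂ (and likewise for the denominators kₖ):
a_0 = 6: 6/1
a_1 = 1: 7/1
a_2 = 2: 20/3
a_3 = 2: 47/7
a_4 = 2: 114/17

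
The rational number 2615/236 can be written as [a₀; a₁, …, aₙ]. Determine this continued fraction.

[11; 12, 2, 2, 1, 2]

Run the Euclidean algorithm, recording each quotient:
2615 ÷ 236 → quotient 11, remainder 19
236 ÷ 19 → quotient 12, remainder 8
19 ÷ 8 → quotient 2, remainder 3
8 ÷ 3 → quotient 2, remainder 2
3 ÷ 2 → quotient 1, remainder 1
2 ÷ 1 → quotient 2, remainder 0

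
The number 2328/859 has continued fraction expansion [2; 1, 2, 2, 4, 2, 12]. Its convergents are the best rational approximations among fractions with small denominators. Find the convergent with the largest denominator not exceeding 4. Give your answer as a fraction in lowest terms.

List convergents until the denominator exceeds the bound:
a_0 = 2: 2/1  (≤ bound)
a_1 = 1: 3/1  (≤ bound)
a_2 = 2: 8/3  (≤ bound)
a_3 = 2: 19/7  (> 4, stop)

8/3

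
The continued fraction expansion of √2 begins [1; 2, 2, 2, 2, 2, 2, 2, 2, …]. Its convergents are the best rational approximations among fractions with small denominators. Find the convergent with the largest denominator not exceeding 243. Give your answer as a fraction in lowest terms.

List convergents until the denominator exceeds the bound:
a_0 = 1: 1/1  (≤ bound)
a_1 = 2: 3/2  (≤ bound)
a_2 = 2: 7/5  (≤ bound)
a_3 = 2: 17/12  (≤ bound)
a_4 = 2: 41/29  (≤ bound)
a_5 = 2: 99/70  (≤ bound)
a_6 = 2: 239/169  (≤ bound)
a_7 = 2: 577/408  (> 243, stop)

239/169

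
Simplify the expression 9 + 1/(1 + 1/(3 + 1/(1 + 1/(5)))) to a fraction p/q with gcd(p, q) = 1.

284/29

Start with 5.
1 + 1/(5/1) = 1 + 1/5 = 6/5
3 + 1/(6/5) = 3 + 5/6 = 23/6
1 + 1/(23/6) = 1 + 6/23 = 29/23
9 + 1/(29/23) = 9 + 23/29 = 284/29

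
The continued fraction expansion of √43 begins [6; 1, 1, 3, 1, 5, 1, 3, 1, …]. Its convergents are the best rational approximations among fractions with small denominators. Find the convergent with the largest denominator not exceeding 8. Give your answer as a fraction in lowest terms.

46/7

a_0 = 6: 6/1  (≤ bound)
a_1 = 1: 7/1  (≤ bound)
a_2 = 1: 13/2  (≤ bound)
a_3 = 3: 46/7  (≤ bound)
a_4 = 1: 59/9  (> 8, stop)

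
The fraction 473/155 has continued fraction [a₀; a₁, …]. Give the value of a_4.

Repeatedly divide and take the remainder:
⌊473/155⌋ = 3, remainder 8
⌊155/8⌋ = 19, remainder 3
⌊8/3⌋ = 2, remainder 2
⌊3/2⌋ = 1, remainder 1
⌊2/1⌋ = 2, remainder 0

2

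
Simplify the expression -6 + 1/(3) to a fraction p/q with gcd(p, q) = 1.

a_0 = -6: -6/1
a_1 = 3: -17/3

-17/3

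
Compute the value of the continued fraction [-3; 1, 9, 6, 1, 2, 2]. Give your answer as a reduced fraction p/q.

-1001/477

a_0 = -3: -3/1
a_1 = 1: -2/1
a_2 = 9: -21/10
a_3 = 6: -128/61
a_4 = 1: -149/71
a_5 = 2: -426/203
a_6 = 2: -1001/477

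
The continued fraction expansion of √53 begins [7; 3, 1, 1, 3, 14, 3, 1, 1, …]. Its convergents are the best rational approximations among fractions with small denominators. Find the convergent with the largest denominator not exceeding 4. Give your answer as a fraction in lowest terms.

29/4

a_0 = 7: 7/1  (≤ bound)
a_1 = 3: 22/3  (≤ bound)
a_2 = 1: 29/4  (≤ bound)
a_3 = 1: 51/7  (> 4, stop)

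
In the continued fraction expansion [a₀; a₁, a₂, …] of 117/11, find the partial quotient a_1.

⌊117/11⌋ = 10, remainder 7
⌊11/7⌋ = 1, remainder 4

1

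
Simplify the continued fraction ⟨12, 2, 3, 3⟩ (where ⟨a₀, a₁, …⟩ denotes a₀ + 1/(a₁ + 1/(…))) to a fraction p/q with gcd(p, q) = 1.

Work from the innermost term outward:
Start with 3.
3 + 1/(3/1) = 3 + 1/3 = 10/3
2 + 1/(10/3) = 2 + 3/10 = 23/10
12 + 1/(23/10) = 12 + 10/23 = 286/23

286/23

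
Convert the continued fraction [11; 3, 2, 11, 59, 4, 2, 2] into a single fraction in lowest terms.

1178347/104394

a_0 = 11: 11/1
a_1 = 3: 34/3
a_2 = 2: 79/7
a_3 = 11: 903/80
a_4 = 59: 53356/4727
a_5 = 4: 214327/18988
a_6 = 2: 482010/42703
a_7 = 2: 1178347/104394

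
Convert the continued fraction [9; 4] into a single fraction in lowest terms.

a_0 = 9: 9/1
a_1 = 4: 37/4

37/4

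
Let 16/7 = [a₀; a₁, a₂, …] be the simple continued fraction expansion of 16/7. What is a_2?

2

16 = 2·7 + 2, so a_0 = 2
7 = 3·2 + 1, so a_1 = 3
2 = 2·1 + 0, so a_2 = 2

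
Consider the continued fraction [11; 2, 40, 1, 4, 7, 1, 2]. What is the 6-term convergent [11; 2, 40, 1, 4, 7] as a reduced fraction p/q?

34183/2974

a_0 = 11: 11/1
a_1 = 2: 23/2
a_2 = 40: 931/81
a_3 = 1: 954/83
a_4 = 4: 4747/413
a_5 = 7: 34183/2974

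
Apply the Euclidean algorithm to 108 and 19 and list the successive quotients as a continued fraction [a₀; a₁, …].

Repeatedly divide and take the remainder:
108 ÷ 19 → quotient 5, remainder 13
19 ÷ 13 → quotient 1, remainder 6
13 ÷ 6 → quotient 2, remainder 1
6 ÷ 1 → quotient 6, remainder 0

[5; 1, 2, 6]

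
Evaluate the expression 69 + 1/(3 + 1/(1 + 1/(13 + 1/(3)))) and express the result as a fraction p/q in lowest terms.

11704/169

Starting at the tail and folding back:
Start with 3.
13 + 1/(3/1) = 13 + 1/3 = 40/3
1 + 1/(40/3) = 1 + 3/40 = 43/40
3 + 1/(43/40) = 3 + 40/43 = 169/43
69 + 1/(169/43) = 69 + 43/169 = 11704/169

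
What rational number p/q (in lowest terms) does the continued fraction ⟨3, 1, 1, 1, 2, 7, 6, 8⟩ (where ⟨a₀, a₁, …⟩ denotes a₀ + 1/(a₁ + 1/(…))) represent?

a_0 = 3: 3/1
a_1 = 1: 4/1
a_2 = 1: 7/2
a_3 = 1: 11/3
a_4 = 2: 29/8
a_5 = 7: 214/59
a_6 = 6: 1313/362
a_7 = 8: 10718/2955

10718/2955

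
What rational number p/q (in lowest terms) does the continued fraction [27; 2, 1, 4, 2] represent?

848/31

Work from the innermost term outward:
Start with 2.
4 + 1/(2/1) = 4 + 1/2 = 9/2
1 + 1/(9/2) = 1 + 2/9 = 11/9
2 + 1/(11/9) = 2 + 9/11 = 31/11
27 + 1/(31/11) = 27 + 11/31 = 848/31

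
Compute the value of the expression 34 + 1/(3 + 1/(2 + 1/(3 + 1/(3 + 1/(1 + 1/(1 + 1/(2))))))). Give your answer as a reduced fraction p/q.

16014/467

Work from the innermost term outward:
Start with 2.
1 + 1/(2/1) = 1 + 1/2 = 3/2
1 + 1/(3/2) = 1 + 2/3 = 5/3
3 + 1/(5/3) = 3 + 3/5 = 18/5
3 + 1/(18/5) = 3 + 5/18 = 59/18
2 + 1/(59/18) = 2 + 18/59 = 136/59
3 + 1/(136/59) = 3 + 59/136 = 467/136
34 + 1/(467/136) = 34 + 136/467 = 16014/467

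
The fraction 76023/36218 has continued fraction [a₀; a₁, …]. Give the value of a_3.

3

Run the Euclidean algorithm, recording each quotient:
76023 ÷ 36218 → quotient 2, remainder 3587
36218 ÷ 3587 → quotient 10, remainder 348
3587 ÷ 348 → quotient 10, remainder 107
348 ÷ 107 → quotient 3, remainder 27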